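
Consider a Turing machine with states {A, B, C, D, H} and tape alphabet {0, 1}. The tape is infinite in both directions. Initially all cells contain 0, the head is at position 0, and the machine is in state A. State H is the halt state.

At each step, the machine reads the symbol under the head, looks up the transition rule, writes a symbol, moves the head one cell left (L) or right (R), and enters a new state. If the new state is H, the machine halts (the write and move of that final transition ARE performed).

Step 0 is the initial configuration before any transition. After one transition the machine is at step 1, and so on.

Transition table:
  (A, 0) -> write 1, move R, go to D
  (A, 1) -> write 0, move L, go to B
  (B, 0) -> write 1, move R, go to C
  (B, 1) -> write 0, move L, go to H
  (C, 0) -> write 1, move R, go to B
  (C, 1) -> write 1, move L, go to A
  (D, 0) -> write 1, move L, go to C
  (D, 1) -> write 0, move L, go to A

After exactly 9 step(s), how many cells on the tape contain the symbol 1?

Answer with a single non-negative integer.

Answer: 4

Derivation:
Step 1: in state A at pos 0, read 0 -> (A,0)->write 1,move R,goto D. Now: state=D, head=1, tape[-1..2]=0100 (head:   ^)
Step 2: in state D at pos 1, read 0 -> (D,0)->write 1,move L,goto C. Now: state=C, head=0, tape[-1..2]=0110 (head:  ^)
Step 3: in state C at pos 0, read 1 -> (C,1)->write 1,move L,goto A. Now: state=A, head=-1, tape[-2..2]=00110 (head:  ^)
Step 4: in state A at pos -1, read 0 -> (A,0)->write 1,move R,goto D. Now: state=D, head=0, tape[-2..2]=01110 (head:   ^)
Step 5: in state D at pos 0, read 1 -> (D,1)->write 0,move L,goto A. Now: state=A, head=-1, tape[-2..2]=01010 (head:  ^)
Step 6: in state A at pos -1, read 1 -> (A,1)->write 0,move L,goto B. Now: state=B, head=-2, tape[-3..2]=000010 (head:  ^)
Step 7: in state B at pos -2, read 0 -> (B,0)->write 1,move R,goto C. Now: state=C, head=-1, tape[-3..2]=010010 (head:   ^)
Step 8: in state C at pos -1, read 0 -> (C,0)->write 1,move R,goto B. Now: state=B, head=0, tape[-3..2]=011010 (head:    ^)
Step 9: in state B at pos 0, read 0 -> (B,0)->write 1,move R,goto C. Now: state=C, head=1, tape[-3..2]=011110 (head:     ^)
Cells containing 1 after step 9: {-2, -1, 0, 1} -> 4 cell(s)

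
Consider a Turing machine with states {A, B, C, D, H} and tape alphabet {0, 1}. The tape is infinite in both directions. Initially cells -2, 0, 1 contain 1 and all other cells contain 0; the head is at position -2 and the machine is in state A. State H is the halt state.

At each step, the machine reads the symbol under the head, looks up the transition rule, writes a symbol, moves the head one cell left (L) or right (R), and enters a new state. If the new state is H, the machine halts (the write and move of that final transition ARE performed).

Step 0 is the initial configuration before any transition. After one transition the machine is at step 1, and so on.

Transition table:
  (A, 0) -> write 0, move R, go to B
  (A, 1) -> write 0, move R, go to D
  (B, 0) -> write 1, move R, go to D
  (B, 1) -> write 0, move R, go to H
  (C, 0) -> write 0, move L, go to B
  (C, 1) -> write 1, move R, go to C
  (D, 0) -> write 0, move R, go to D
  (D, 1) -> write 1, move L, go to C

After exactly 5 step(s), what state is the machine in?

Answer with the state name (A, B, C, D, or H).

Answer: D

Derivation:
Step 1: in state A at pos -2, read 1 -> (A,1)->write 0,move R,goto D. Now: state=D, head=-1, tape[-3..2]=000110 (head:   ^)
Step 2: in state D at pos -1, read 0 -> (D,0)->write 0,move R,goto D. Now: state=D, head=0, tape[-3..2]=000110 (head:    ^)
Step 3: in state D at pos 0, read 1 -> (D,1)->write 1,move L,goto C. Now: state=C, head=-1, tape[-3..2]=000110 (head:   ^)
Step 4: in state C at pos -1, read 0 -> (C,0)->write 0,move L,goto B. Now: state=B, head=-2, tape[-3..2]=000110 (head:  ^)
Step 5: in state B at pos -2, read 0 -> (B,0)->write 1,move R,goto D. Now: state=D, head=-1, tape[-3..2]=010110 (head:   ^)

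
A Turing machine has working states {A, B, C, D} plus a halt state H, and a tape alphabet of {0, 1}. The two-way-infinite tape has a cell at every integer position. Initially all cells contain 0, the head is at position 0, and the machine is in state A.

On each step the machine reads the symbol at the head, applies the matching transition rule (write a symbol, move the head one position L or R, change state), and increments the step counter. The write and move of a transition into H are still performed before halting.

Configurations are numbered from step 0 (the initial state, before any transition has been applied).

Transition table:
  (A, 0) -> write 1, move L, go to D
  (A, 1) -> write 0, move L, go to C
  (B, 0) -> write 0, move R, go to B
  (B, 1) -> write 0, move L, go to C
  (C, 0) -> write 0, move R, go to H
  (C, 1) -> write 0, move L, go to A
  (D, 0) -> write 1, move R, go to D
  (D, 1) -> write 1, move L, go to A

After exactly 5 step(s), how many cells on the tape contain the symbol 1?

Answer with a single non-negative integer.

Answer: 1

Derivation:
Step 1: in state A at pos 0, read 0 -> (A,0)->write 1,move L,goto D. Now: state=D, head=-1, tape[-2..1]=0010 (head:  ^)
Step 2: in state D at pos -1, read 0 -> (D,0)->write 1,move R,goto D. Now: state=D, head=0, tape[-2..1]=0110 (head:   ^)
Step 3: in state D at pos 0, read 1 -> (D,1)->write 1,move L,goto A. Now: state=A, head=-1, tape[-2..1]=0110 (head:  ^)
Step 4: in state A at pos -1, read 1 -> (A,1)->write 0,move L,goto C. Now: state=C, head=-2, tape[-3..1]=00010 (head:  ^)
Step 5: in state C at pos -2, read 0 -> (C,0)->write 0,move R,goto H. Now: state=H, head=-1, tape[-3..1]=00010 (head:   ^)
Cells containing 1 after step 5: {0} -> 1 cell(s)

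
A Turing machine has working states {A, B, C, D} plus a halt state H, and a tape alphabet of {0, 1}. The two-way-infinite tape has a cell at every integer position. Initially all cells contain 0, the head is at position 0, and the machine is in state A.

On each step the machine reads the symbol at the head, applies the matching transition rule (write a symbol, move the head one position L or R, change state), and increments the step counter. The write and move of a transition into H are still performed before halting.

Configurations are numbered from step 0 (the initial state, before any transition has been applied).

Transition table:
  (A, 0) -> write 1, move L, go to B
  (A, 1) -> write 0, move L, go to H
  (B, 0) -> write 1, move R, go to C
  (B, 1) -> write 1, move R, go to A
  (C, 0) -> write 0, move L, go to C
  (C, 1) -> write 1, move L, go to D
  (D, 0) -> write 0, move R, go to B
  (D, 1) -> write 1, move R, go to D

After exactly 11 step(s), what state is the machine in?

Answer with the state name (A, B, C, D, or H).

Answer: A

Derivation:
Step 1: in state A at pos 0, read 0 -> (A,0)->write 1,move L,goto B. Now: state=B, head=-1, tape[-2..1]=0010 (head:  ^)
Step 2: in state B at pos -1, read 0 -> (B,0)->write 1,move R,goto C. Now: state=C, head=0, tape[-2..1]=0110 (head:   ^)
Step 3: in state C at pos 0, read 1 -> (C,1)->write 1,move L,goto D. Now: state=D, head=-1, tape[-2..1]=0110 (head:  ^)
Step 4: in state D at pos -1, read 1 -> (D,1)->write 1,move R,goto D. Now: state=D, head=0, tape[-2..1]=0110 (head:   ^)
Step 5: in state D at pos 0, read 1 -> (D,1)->write 1,move R,goto D. Now: state=D, head=1, tape[-2..2]=01100 (head:    ^)
Step 6: in state D at pos 1, read 0 -> (D,0)->write 0,move R,goto B. Now: state=B, head=2, tape[-2..3]=011000 (head:     ^)
Step 7: in state B at pos 2, read 0 -> (B,0)->write 1,move R,goto C. Now: state=C, head=3, tape[-2..4]=0110100 (head:      ^)
Step 8: in state C at pos 3, read 0 -> (C,0)->write 0,move L,goto C. Now: state=C, head=2, tape[-2..4]=0110100 (head:     ^)
Step 9: in state C at pos 2, read 1 -> (C,1)->write 1,move L,goto D. Now: state=D, head=1, tape[-2..4]=0110100 (head:    ^)
Step 10: in state D at pos 1, read 0 -> (D,0)->write 0,move R,goto B. Now: state=B, head=2, tape[-2..4]=0110100 (head:     ^)
Step 11: in state B at pos 2, read 1 -> (B,1)->write 1,move R,goto A. Now: state=A, head=3, tape[-2..4]=0110100 (head:      ^)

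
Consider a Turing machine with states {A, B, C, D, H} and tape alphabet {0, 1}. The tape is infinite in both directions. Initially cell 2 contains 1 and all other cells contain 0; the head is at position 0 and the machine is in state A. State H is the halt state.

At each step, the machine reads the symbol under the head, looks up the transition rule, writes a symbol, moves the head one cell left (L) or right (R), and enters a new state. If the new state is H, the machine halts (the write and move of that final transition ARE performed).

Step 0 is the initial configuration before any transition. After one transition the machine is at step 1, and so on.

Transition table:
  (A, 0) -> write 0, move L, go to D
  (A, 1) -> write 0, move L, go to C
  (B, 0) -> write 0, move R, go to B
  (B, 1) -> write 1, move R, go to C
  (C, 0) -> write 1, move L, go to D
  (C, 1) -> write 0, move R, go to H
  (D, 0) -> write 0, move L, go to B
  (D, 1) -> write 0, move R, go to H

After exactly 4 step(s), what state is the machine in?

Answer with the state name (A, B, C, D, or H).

Answer: B

Derivation:
Step 1: in state A at pos 0, read 0 -> (A,0)->write 0,move L,goto D. Now: state=D, head=-1, tape[-2..3]=000010 (head:  ^)
Step 2: in state D at pos -1, read 0 -> (D,0)->write 0,move L,goto B. Now: state=B, head=-2, tape[-3..3]=0000010 (head:  ^)
Step 3: in state B at pos -2, read 0 -> (B,0)->write 0,move R,goto B. Now: state=B, head=-1, tape[-3..3]=0000010 (head:   ^)
Step 4: in state B at pos -1, read 0 -> (B,0)->write 0,move R,goto B. Now: state=B, head=0, tape[-3..3]=0000010 (head:    ^)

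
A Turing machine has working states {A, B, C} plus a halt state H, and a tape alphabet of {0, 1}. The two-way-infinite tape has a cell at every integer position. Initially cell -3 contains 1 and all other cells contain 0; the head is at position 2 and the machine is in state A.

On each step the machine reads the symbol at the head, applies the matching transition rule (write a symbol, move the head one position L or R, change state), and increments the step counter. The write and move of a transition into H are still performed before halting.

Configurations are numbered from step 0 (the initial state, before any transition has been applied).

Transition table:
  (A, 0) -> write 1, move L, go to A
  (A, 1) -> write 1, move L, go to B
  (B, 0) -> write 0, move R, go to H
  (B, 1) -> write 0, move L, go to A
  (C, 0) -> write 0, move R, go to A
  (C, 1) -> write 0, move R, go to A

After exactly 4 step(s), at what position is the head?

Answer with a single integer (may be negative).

Answer: -2

Derivation:
Step 1: in state A at pos 2, read 0 -> (A,0)->write 1,move L,goto A. Now: state=A, head=1, tape[-4..3]=01000010 (head:      ^)
Step 2: in state A at pos 1, read 0 -> (A,0)->write 1,move L,goto A. Now: state=A, head=0, tape[-4..3]=01000110 (head:     ^)
Step 3: in state A at pos 0, read 0 -> (A,0)->write 1,move L,goto A. Now: state=A, head=-1, tape[-4..3]=01001110 (head:    ^)
Step 4: in state A at pos -1, read 0 -> (A,0)->write 1,move L,goto A. Now: state=A, head=-2, tape[-4..3]=01011110 (head:   ^)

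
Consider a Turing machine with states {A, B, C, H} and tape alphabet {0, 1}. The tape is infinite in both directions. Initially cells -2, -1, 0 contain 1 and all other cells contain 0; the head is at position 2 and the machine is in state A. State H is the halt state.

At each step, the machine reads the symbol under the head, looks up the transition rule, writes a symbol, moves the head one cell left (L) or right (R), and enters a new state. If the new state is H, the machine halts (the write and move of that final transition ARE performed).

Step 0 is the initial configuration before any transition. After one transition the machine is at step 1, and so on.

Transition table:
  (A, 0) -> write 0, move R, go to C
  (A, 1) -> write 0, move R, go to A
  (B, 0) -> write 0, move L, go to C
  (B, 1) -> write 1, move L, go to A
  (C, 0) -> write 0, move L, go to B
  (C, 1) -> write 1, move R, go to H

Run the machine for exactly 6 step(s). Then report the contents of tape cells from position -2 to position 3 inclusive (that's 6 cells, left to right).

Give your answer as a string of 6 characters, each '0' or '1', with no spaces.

Step 1: in state A at pos 2, read 0 -> (A,0)->write 0,move R,goto C. Now: state=C, head=3, tape[-3..4]=01110000 (head:       ^)
Step 2: in state C at pos 3, read 0 -> (C,0)->write 0,move L,goto B. Now: state=B, head=2, tape[-3..4]=01110000 (head:      ^)
Step 3: in state B at pos 2, read 0 -> (B,0)->write 0,move L,goto C. Now: state=C, head=1, tape[-3..4]=01110000 (head:     ^)
Step 4: in state C at pos 1, read 0 -> (C,0)->write 0,move L,goto B. Now: state=B, head=0, tape[-3..4]=01110000 (head:    ^)
Step 5: in state B at pos 0, read 1 -> (B,1)->write 1,move L,goto A. Now: state=A, head=-1, tape[-3..4]=01110000 (head:   ^)
Step 6: in state A at pos -1, read 1 -> (A,1)->write 0,move R,goto A. Now: state=A, head=0, tape[-3..4]=01010000 (head:    ^)

Answer: 101000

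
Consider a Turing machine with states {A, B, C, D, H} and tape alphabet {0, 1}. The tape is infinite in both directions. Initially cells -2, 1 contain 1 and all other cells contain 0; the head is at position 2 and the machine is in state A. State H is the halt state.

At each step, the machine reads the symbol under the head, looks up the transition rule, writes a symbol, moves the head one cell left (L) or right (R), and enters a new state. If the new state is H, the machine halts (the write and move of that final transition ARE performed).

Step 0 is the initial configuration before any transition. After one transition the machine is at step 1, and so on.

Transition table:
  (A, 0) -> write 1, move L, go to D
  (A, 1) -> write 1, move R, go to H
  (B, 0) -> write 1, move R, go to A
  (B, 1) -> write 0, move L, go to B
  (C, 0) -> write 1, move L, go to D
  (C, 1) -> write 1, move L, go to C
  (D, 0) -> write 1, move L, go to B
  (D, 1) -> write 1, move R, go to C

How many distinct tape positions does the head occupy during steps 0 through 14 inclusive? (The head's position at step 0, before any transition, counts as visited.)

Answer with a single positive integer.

Answer: 9

Derivation:
Step 1: in state A at pos 2, read 0 -> (A,0)->write 1,move L,goto D. Now: state=D, head=1, tape[-3..3]=0100110 (head:     ^)
Step 2: in state D at pos 1, read 1 -> (D,1)->write 1,move R,goto C. Now: state=C, head=2, tape[-3..3]=0100110 (head:      ^)
Step 3: in state C at pos 2, read 1 -> (C,1)->write 1,move L,goto C. Now: state=C, head=1, tape[-3..3]=0100110 (head:     ^)
Step 4: in state C at pos 1, read 1 -> (C,1)->write 1,move L,goto C. Now: state=C, head=0, tape[-3..3]=0100110 (head:    ^)
Step 5: in state C at pos 0, read 0 -> (C,0)->write 1,move L,goto D. Now: state=D, head=-1, tape[-3..3]=0101110 (head:   ^)
Step 6: in state D at pos -1, read 0 -> (D,0)->write 1,move L,goto B. Now: state=B, head=-2, tape[-3..3]=0111110 (head:  ^)
Step 7: in state B at pos -2, read 1 -> (B,1)->write 0,move L,goto B. Now: state=B, head=-3, tape[-4..3]=00011110 (head:  ^)
Step 8: in state B at pos -3, read 0 -> (B,0)->write 1,move R,goto A. Now: state=A, head=-2, tape[-4..3]=01011110 (head:   ^)
Step 9: in state A at pos -2, read 0 -> (A,0)->write 1,move L,goto D. Now: state=D, head=-3, tape[-4..3]=01111110 (head:  ^)
Step 10: in state D at pos -3, read 1 -> (D,1)->write 1,move R,goto C. Now: state=C, head=-2, tape[-4..3]=01111110 (head:   ^)
Step 11: in state C at pos -2, read 1 -> (C,1)->write 1,move L,goto C. Now: state=C, head=-3, tape[-4..3]=01111110 (head:  ^)
Step 12: in state C at pos -3, read 1 -> (C,1)->write 1,move L,goto C. Now: state=C, head=-4, tape[-5..3]=001111110 (head:  ^)
Step 13: in state C at pos -4, read 0 -> (C,0)->write 1,move L,goto D. Now: state=D, head=-5, tape[-6..3]=0011111110 (head:  ^)
Step 14: in state D at pos -5, read 0 -> (D,0)->write 1,move L,goto B. Now: state=B, head=-6, tape[-7..3]=00111111110 (head:  ^)
Head positions at steps 0..14: starting at 2, distinct positions visited = {-6, -5, -4, -3, -2, -1, 0, 1, 2} -> 9 position(s)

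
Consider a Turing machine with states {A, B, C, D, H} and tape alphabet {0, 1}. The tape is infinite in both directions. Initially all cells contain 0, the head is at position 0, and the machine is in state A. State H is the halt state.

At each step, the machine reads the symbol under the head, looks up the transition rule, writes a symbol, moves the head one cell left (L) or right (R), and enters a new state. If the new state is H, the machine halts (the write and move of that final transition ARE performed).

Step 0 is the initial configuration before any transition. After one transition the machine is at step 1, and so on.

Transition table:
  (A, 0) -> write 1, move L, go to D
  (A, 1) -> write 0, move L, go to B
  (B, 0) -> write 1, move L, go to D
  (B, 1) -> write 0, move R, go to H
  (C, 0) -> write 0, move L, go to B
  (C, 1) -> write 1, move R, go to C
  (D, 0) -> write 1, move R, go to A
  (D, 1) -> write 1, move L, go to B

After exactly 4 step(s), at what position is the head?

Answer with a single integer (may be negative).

Answer: 0

Derivation:
Step 1: in state A at pos 0, read 0 -> (A,0)->write 1,move L,goto D. Now: state=D, head=-1, tape[-2..1]=0010 (head:  ^)
Step 2: in state D at pos -1, read 0 -> (D,0)->write 1,move R,goto A. Now: state=A, head=0, tape[-2..1]=0110 (head:   ^)
Step 3: in state A at pos 0, read 1 -> (A,1)->write 0,move L,goto B. Now: state=B, head=-1, tape[-2..1]=0100 (head:  ^)
Step 4: in state B at pos -1, read 1 -> (B,1)->write 0,move R,goto H. Now: state=H, head=0, tape[-2..1]=0000 (head:   ^)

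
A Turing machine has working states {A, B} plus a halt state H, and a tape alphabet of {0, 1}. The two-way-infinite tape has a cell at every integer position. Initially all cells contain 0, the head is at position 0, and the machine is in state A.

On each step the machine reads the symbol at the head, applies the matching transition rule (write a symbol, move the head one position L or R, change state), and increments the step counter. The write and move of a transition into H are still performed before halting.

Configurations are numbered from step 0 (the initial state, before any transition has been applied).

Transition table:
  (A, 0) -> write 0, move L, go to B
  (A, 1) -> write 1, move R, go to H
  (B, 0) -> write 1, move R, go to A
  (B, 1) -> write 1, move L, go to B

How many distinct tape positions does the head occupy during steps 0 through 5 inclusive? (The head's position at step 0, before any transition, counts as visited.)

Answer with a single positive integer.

Step 1: in state A at pos 0, read 0 -> (A,0)->write 0,move L,goto B. Now: state=B, head=-1, tape[-2..1]=0000 (head:  ^)
Step 2: in state B at pos -1, read 0 -> (B,0)->write 1,move R,goto A. Now: state=A, head=0, tape[-2..1]=0100 (head:   ^)
Step 3: in state A at pos 0, read 0 -> (A,0)->write 0,move L,goto B. Now: state=B, head=-1, tape[-2..1]=0100 (head:  ^)
Step 4: in state B at pos -1, read 1 -> (B,1)->write 1,move L,goto B. Now: state=B, head=-2, tape[-3..1]=00100 (head:  ^)
Step 5: in state B at pos -2, read 0 -> (B,0)->write 1,move R,goto A. Now: state=A, head=-1, tape[-3..1]=01100 (head:   ^)
Head positions at steps 0..5: starting at 0, distinct positions visited = {-2, -1, 0} -> 3 position(s)

Answer: 3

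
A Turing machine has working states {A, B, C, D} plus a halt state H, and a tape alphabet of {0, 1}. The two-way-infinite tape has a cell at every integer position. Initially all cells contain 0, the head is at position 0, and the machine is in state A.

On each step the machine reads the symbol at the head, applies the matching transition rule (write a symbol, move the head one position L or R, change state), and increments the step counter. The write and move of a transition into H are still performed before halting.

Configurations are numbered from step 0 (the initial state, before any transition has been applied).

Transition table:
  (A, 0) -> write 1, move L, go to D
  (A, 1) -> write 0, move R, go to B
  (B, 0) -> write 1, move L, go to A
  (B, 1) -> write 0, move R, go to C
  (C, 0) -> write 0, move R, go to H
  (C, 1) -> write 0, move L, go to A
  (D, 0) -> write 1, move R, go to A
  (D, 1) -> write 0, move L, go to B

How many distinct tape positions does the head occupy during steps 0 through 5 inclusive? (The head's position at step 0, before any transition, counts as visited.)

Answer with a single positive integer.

Step 1: in state A at pos 0, read 0 -> (A,0)->write 1,move L,goto D. Now: state=D, head=-1, tape[-2..1]=0010 (head:  ^)
Step 2: in state D at pos -1, read 0 -> (D,0)->write 1,move R,goto A. Now: state=A, head=0, tape[-2..1]=0110 (head:   ^)
Step 3: in state A at pos 0, read 1 -> (A,1)->write 0,move R,goto B. Now: state=B, head=1, tape[-2..2]=01000 (head:    ^)
Step 4: in state B at pos 1, read 0 -> (B,0)->write 1,move L,goto A. Now: state=A, head=0, tape[-2..2]=01010 (head:   ^)
Step 5: in state A at pos 0, read 0 -> (A,0)->write 1,move L,goto D. Now: state=D, head=-1, tape[-2..2]=01110 (head:  ^)
Head positions at steps 0..5: starting at 0, distinct positions visited = {-1, 0, 1} -> 3 position(s)

Answer: 3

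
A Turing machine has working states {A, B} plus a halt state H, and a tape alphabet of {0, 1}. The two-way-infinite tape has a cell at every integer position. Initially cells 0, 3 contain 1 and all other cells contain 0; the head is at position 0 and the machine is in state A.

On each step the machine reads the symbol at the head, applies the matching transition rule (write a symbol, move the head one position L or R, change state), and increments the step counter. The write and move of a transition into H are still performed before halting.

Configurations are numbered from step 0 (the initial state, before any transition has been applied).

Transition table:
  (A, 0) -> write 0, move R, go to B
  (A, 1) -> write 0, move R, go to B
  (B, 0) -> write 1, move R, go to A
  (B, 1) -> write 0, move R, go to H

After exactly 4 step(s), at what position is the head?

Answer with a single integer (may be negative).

Answer: 4

Derivation:
Step 1: in state A at pos 0, read 1 -> (A,1)->write 0,move R,goto B. Now: state=B, head=1, tape[-1..4]=000010 (head:   ^)
Step 2: in state B at pos 1, read 0 -> (B,0)->write 1,move R,goto A. Now: state=A, head=2, tape[-1..4]=001010 (head:    ^)
Step 3: in state A at pos 2, read 0 -> (A,0)->write 0,move R,goto B. Now: state=B, head=3, tape[-1..4]=001010 (head:     ^)
Step 4: in state B at pos 3, read 1 -> (B,1)->write 0,move R,goto H. Now: state=H, head=4, tape[-1..5]=0010000 (head:      ^)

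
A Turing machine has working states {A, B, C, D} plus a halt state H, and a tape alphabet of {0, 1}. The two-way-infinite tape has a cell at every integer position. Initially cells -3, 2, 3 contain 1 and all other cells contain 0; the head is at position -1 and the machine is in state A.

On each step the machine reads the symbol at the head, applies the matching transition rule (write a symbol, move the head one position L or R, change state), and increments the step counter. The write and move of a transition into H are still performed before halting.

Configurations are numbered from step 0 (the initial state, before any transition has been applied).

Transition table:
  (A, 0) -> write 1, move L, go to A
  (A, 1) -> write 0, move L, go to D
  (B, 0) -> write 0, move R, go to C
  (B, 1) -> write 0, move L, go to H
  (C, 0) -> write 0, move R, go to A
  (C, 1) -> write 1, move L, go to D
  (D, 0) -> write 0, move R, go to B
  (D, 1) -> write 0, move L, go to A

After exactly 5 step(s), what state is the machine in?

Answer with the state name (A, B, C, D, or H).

Answer: C

Derivation:
Step 1: in state A at pos -1, read 0 -> (A,0)->write 1,move L,goto A. Now: state=A, head=-2, tape[-4..4]=010100110 (head:   ^)
Step 2: in state A at pos -2, read 0 -> (A,0)->write 1,move L,goto A. Now: state=A, head=-3, tape[-4..4]=011100110 (head:  ^)
Step 3: in state A at pos -3, read 1 -> (A,1)->write 0,move L,goto D. Now: state=D, head=-4, tape[-5..4]=0001100110 (head:  ^)
Step 4: in state D at pos -4, read 0 -> (D,0)->write 0,move R,goto B. Now: state=B, head=-3, tape[-5..4]=0001100110 (head:   ^)
Step 5: in state B at pos -3, read 0 -> (B,0)->write 0,move R,goto C. Now: state=C, head=-2, tape[-5..4]=0001100110 (head:    ^)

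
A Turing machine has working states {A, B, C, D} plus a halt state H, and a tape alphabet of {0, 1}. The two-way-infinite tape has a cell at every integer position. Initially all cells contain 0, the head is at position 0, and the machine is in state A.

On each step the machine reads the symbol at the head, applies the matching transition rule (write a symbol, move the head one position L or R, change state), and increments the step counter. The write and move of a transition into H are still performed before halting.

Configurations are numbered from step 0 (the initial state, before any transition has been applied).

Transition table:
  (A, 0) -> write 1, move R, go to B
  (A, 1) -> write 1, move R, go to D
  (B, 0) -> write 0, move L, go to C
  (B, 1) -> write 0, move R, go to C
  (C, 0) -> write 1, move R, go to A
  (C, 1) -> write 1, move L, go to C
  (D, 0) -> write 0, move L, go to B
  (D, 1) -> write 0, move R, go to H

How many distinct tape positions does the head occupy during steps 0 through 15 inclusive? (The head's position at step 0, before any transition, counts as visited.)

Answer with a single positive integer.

Answer: 5

Derivation:
Step 1: in state A at pos 0, read 0 -> (A,0)->write 1,move R,goto B. Now: state=B, head=1, tape[-1..2]=0100 (head:   ^)
Step 2: in state B at pos 1, read 0 -> (B,0)->write 0,move L,goto C. Now: state=C, head=0, tape[-1..2]=0100 (head:  ^)
Step 3: in state C at pos 0, read 1 -> (C,1)->write 1,move L,goto C. Now: state=C, head=-1, tape[-2..2]=00100 (head:  ^)
Step 4: in state C at pos -1, read 0 -> (C,0)->write 1,move R,goto A. Now: state=A, head=0, tape[-2..2]=01100 (head:   ^)
Step 5: in state A at pos 0, read 1 -> (A,1)->write 1,move R,goto D. Now: state=D, head=1, tape[-2..2]=01100 (head:    ^)
Step 6: in state D at pos 1, read 0 -> (D,0)->write 0,move L,goto B. Now: state=B, head=0, tape[-2..2]=01100 (head:   ^)
Step 7: in state B at pos 0, read 1 -> (B,1)->write 0,move R,goto C. Now: state=C, head=1, tape[-2..2]=01000 (head:    ^)
Step 8: in state C at pos 1, read 0 -> (C,0)->write 1,move R,goto A. Now: state=A, head=2, tape[-2..3]=010100 (head:     ^)
Step 9: in state A at pos 2, read 0 -> (A,0)->write 1,move R,goto B. Now: state=B, head=3, tape[-2..4]=0101100 (head:      ^)
Step 10: in state B at pos 3, read 0 -> (B,0)->write 0,move L,goto C. Now: state=C, head=2, tape[-2..4]=0101100 (head:     ^)
Step 11: in state C at pos 2, read 1 -> (C,1)->write 1,move L,goto C. Now: state=C, head=1, tape[-2..4]=0101100 (head:    ^)
Step 12: in state C at pos 1, read 1 -> (C,1)->write 1,move L,goto C. Now: state=C, head=0, tape[-2..4]=0101100 (head:   ^)
Step 13: in state C at pos 0, read 0 -> (C,0)->write 1,move R,goto A. Now: state=A, head=1, tape[-2..4]=0111100 (head:    ^)
Step 14: in state A at pos 1, read 1 -> (A,1)->write 1,move R,goto D. Now: state=D, head=2, tape[-2..4]=0111100 (head:     ^)
Step 15: in state D at pos 2, read 1 -> (D,1)->write 0,move R,goto H. Now: state=H, head=3, tape[-2..4]=0111000 (head:      ^)
Head positions at steps 0..15: starting at 0, distinct positions visited = {-1, 0, 1, 2, 3} -> 5 position(s)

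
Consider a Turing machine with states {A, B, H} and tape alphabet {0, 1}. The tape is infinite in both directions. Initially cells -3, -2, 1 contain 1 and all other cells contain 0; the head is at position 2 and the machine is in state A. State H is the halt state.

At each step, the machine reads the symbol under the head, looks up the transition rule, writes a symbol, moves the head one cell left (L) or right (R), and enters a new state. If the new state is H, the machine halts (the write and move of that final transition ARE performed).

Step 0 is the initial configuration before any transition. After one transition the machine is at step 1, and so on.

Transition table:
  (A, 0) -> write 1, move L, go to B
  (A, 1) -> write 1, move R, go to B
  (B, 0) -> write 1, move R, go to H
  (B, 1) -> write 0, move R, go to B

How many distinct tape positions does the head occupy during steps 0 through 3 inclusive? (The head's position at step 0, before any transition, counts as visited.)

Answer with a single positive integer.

Step 1: in state A at pos 2, read 0 -> (A,0)->write 1,move L,goto B. Now: state=B, head=1, tape[-4..3]=01100110 (head:      ^)
Step 2: in state B at pos 1, read 1 -> (B,1)->write 0,move R,goto B. Now: state=B, head=2, tape[-4..3]=01100010 (head:       ^)
Step 3: in state B at pos 2, read 1 -> (B,1)->write 0,move R,goto B. Now: state=B, head=3, tape[-4..4]=011000000 (head:        ^)
Head positions at steps 0..3: starting at 2, distinct positions visited = {1, 2, 3} -> 3 position(s)

Answer: 3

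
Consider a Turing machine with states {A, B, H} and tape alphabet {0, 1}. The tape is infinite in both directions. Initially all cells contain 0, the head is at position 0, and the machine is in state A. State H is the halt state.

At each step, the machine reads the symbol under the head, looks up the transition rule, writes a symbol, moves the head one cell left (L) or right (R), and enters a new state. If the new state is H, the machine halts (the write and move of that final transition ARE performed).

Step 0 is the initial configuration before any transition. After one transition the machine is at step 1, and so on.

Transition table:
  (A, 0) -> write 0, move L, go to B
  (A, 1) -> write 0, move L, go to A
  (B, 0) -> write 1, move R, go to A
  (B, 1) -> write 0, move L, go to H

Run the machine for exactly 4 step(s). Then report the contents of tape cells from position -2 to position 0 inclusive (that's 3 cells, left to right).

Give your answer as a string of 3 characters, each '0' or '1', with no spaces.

Answer: 000

Derivation:
Step 1: in state A at pos 0, read 0 -> (A,0)->write 0,move L,goto B. Now: state=B, head=-1, tape[-2..1]=0000 (head:  ^)
Step 2: in state B at pos -1, read 0 -> (B,0)->write 1,move R,goto A. Now: state=A, head=0, tape[-2..1]=0100 (head:   ^)
Step 3: in state A at pos 0, read 0 -> (A,0)->write 0,move L,goto B. Now: state=B, head=-1, tape[-2..1]=0100 (head:  ^)
Step 4: in state B at pos -1, read 1 -> (B,1)->write 0,move L,goto H. Now: state=H, head=-2, tape[-3..1]=00000 (head:  ^)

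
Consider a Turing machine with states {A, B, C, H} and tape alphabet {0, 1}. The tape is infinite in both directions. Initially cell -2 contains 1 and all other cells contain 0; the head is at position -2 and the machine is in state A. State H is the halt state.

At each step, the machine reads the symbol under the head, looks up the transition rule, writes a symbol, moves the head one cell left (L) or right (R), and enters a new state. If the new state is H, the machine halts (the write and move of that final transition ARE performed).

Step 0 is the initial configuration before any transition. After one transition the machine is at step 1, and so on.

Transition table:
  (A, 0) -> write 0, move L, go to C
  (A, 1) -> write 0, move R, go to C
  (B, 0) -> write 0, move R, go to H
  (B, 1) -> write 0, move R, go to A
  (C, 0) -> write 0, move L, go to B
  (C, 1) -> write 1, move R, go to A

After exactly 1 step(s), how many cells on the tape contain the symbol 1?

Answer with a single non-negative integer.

Step 1: in state A at pos -2, read 1 -> (A,1)->write 0,move R,goto C. Now: state=C, head=-1, tape[-3..0]=0000 (head:   ^)
No cell contains 1 after step 1 -> 0 cell(s)

Answer: 0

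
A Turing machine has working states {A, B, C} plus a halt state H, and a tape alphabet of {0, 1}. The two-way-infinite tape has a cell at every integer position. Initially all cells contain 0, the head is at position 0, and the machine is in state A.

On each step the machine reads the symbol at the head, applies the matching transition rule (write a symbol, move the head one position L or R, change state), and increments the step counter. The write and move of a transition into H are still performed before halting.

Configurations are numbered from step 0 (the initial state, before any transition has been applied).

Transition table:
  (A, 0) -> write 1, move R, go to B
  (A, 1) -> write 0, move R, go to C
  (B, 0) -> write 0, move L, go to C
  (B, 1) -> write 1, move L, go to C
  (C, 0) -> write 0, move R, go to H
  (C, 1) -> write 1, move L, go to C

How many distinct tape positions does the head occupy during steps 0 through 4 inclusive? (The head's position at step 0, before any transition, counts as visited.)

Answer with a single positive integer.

Step 1: in state A at pos 0, read 0 -> (A,0)->write 1,move R,goto B. Now: state=B, head=1, tape[-1..2]=0100 (head:   ^)
Step 2: in state B at pos 1, read 0 -> (B,0)->write 0,move L,goto C. Now: state=C, head=0, tape[-1..2]=0100 (head:  ^)
Step 3: in state C at pos 0, read 1 -> (C,1)->write 1,move L,goto C. Now: state=C, head=-1, tape[-2..2]=00100 (head:  ^)
Step 4: in state C at pos -1, read 0 -> (C,0)->write 0,move R,goto H. Now: state=H, head=0, tape[-2..2]=00100 (head:   ^)
Head positions at steps 0..4: starting at 0, distinct positions visited = {-1, 0, 1} -> 3 position(s)

Answer: 3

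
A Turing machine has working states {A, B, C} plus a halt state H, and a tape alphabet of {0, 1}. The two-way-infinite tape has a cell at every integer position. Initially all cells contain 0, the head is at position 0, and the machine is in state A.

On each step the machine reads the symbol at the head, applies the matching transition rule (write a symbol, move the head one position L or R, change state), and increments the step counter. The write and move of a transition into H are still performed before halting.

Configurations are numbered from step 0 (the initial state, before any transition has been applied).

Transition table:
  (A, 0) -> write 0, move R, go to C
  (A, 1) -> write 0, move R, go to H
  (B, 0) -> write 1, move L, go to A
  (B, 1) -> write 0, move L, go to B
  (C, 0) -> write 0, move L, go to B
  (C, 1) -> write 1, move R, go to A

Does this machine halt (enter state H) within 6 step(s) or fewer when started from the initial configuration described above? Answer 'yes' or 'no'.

Answer: no

Derivation:
Step 1: in state A at pos 0, read 0 -> (A,0)->write 0,move R,goto C. Now: state=C, head=1, tape[-1..2]=0000 (head:   ^)
Step 2: in state C at pos 1, read 0 -> (C,0)->write 0,move L,goto B. Now: state=B, head=0, tape[-1..2]=0000 (head:  ^)
Step 3: in state B at pos 0, read 0 -> (B,0)->write 1,move L,goto A. Now: state=A, head=-1, tape[-2..2]=00100 (head:  ^)
Step 4: in state A at pos -1, read 0 -> (A,0)->write 0,move R,goto C. Now: state=C, head=0, tape[-2..2]=00100 (head:   ^)
Step 5: in state C at pos 0, read 1 -> (C,1)->write 1,move R,goto A. Now: state=A, head=1, tape[-2..2]=00100 (head:    ^)
Step 6: in state A at pos 1, read 0 -> (A,0)->write 0,move R,goto C. Now: state=C, head=2, tape[-2..3]=001000 (head:     ^)
After 6 step(s): state = C (not H) -> not halted within 6 -> no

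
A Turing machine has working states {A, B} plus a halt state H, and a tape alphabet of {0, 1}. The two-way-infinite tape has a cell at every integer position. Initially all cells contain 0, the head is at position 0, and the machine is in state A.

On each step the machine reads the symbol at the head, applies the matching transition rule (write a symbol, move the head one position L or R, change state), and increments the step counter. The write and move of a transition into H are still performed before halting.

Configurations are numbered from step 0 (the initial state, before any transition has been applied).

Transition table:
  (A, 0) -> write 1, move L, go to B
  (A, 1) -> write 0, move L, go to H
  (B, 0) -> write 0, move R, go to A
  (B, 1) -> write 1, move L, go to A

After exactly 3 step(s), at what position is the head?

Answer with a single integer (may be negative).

Step 1: in state A at pos 0, read 0 -> (A,0)->write 1,move L,goto B. Now: state=B, head=-1, tape[-2..1]=0010 (head:  ^)
Step 2: in state B at pos -1, read 0 -> (B,0)->write 0,move R,goto A. Now: state=A, head=0, tape[-2..1]=0010 (head:   ^)
Step 3: in state A at pos 0, read 1 -> (A,1)->write 0,move L,goto H. Now: state=H, head=-1, tape[-2..1]=0000 (head:  ^)

Answer: -1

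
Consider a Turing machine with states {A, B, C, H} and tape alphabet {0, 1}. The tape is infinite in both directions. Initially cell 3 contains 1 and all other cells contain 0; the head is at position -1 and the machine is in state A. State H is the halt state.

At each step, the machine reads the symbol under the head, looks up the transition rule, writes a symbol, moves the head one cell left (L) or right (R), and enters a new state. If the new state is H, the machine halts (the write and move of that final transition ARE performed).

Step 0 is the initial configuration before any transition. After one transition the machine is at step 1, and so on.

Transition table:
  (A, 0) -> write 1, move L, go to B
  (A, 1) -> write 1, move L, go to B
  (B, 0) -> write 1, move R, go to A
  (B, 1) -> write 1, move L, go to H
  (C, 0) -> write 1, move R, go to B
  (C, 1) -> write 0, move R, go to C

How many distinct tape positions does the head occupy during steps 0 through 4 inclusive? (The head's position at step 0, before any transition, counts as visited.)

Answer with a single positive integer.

Step 1: in state A at pos -1, read 0 -> (A,0)->write 1,move L,goto B. Now: state=B, head=-2, tape[-3..4]=00100010 (head:  ^)
Step 2: in state B at pos -2, read 0 -> (B,0)->write 1,move R,goto A. Now: state=A, head=-1, tape[-3..4]=01100010 (head:   ^)
Step 3: in state A at pos -1, read 1 -> (A,1)->write 1,move L,goto B. Now: state=B, head=-2, tape[-3..4]=01100010 (head:  ^)
Step 4: in state B at pos -2, read 1 -> (B,1)->write 1,move L,goto H. Now: state=H, head=-3, tape[-4..4]=001100010 (head:  ^)
Head positions at steps 0..4: starting at -1, distinct positions visited = {-3, -2, -1} -> 3 position(s)

Answer: 3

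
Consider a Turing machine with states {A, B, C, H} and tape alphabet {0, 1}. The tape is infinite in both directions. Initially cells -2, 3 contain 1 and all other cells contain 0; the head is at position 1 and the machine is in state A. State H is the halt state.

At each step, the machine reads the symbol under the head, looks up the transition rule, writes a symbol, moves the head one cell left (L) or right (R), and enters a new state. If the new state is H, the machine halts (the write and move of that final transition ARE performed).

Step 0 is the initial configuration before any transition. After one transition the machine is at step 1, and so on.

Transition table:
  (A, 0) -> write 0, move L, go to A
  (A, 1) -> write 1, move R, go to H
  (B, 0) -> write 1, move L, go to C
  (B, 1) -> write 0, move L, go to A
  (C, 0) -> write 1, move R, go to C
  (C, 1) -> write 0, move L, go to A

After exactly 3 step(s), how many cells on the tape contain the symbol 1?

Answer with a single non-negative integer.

Answer: 2

Derivation:
Step 1: in state A at pos 1, read 0 -> (A,0)->write 0,move L,goto A. Now: state=A, head=0, tape[-3..4]=01000010 (head:    ^)
Step 2: in state A at pos 0, read 0 -> (A,0)->write 0,move L,goto A. Now: state=A, head=-1, tape[-3..4]=01000010 (head:   ^)
Step 3: in state A at pos -1, read 0 -> (A,0)->write 0,move L,goto A. Now: state=A, head=-2, tape[-3..4]=01000010 (head:  ^)
Cells containing 1 after step 3: {-2, 3} -> 2 cell(s)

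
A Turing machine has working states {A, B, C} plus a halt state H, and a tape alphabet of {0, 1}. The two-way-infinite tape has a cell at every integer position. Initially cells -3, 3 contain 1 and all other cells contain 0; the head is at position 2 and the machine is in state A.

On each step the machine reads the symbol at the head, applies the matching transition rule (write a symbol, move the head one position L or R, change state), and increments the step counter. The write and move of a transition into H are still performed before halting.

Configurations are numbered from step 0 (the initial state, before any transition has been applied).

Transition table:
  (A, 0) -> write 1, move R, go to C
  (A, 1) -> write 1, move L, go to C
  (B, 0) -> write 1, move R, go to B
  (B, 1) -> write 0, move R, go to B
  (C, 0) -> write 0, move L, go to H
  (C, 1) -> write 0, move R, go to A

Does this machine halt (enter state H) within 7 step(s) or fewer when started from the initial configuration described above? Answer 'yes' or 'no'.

Step 1: in state A at pos 2, read 0 -> (A,0)->write 1,move R,goto C. Now: state=C, head=3, tape[-4..4]=010000110 (head:        ^)
Step 2: in state C at pos 3, read 1 -> (C,1)->write 0,move R,goto A. Now: state=A, head=4, tape[-4..5]=0100001000 (head:         ^)
Step 3: in state A at pos 4, read 0 -> (A,0)->write 1,move R,goto C. Now: state=C, head=5, tape[-4..6]=01000010100 (head:          ^)
Step 4: in state C at pos 5, read 0 -> (C,0)->write 0,move L,goto H. Now: state=H, head=4, tape[-4..6]=01000010100 (head:         ^)
State H reached at step 4; 4 <= 7 -> yes

Answer: yes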